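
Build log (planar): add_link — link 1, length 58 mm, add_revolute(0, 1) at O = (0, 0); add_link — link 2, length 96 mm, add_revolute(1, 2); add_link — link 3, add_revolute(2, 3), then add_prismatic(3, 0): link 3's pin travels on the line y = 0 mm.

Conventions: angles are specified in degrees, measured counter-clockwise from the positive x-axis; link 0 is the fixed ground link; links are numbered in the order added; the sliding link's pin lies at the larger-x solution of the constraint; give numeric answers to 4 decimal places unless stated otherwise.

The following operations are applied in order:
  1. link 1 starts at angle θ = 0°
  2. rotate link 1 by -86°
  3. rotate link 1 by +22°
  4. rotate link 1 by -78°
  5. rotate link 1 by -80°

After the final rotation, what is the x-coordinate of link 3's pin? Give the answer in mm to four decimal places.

geometry: r = 58 mm, L = 96 mm, e = 0 mm; θ starts at 0°
rotate link 1 by -86°: θ ← 0° -86° = -86°
rotate link 1 by +22°: θ ← -86° +22° = -64°
rotate link 1 by -78°: θ ← -64° -78° = -142°
rotate link 1 by -80°: θ ← -142° -80° = -222°
crank pin P = (r cos θ, r sin θ) = (-43.102400, 38.809575)
h = r sin θ − e = 38.809575 − 0 = 38.809575
x = r cos θ + √(L² − h²) = -43.102400 + 87.805563 = 44.703163

44.7032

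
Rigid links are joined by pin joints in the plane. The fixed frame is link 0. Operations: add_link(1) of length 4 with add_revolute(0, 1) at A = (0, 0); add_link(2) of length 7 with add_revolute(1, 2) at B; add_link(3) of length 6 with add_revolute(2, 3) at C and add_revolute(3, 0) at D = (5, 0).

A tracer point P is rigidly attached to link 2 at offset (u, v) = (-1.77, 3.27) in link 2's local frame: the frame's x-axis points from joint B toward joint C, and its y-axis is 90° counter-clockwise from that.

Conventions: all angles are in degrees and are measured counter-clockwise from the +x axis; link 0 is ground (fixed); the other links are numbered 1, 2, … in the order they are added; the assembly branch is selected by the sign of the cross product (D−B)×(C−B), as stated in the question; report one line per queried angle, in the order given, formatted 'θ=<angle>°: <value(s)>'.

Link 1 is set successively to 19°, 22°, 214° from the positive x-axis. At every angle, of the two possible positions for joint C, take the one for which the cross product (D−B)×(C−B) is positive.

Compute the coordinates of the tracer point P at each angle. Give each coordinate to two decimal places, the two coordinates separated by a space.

A=(0,0), D=(5.00,0)
θ=19°: B = A + 4.00·(cos19°, sin19°) = (3.7821, 1.3023)
θ=19°: |BD| = 1.7830
θ=19°: circle(B,7.00) ∩ circle(D,6.00): a=4.5370, h=5.3307
θ=19°:   candidates: C₊=(10.7744,1.6298) cross=9.505; C₋=(2.9878,-5.6525) cross=-9.505
θ=19°:   branch + wants cross > 0 → take C=(10.7744,1.6298) (cross=9.505)
θ=19°: ex = (C−B)/|BC| = (0.9989,0.0468); ey = (-0.0468,0.9989)
θ=19°: P = B + -1.77·ex + 3.27·ey = (1.8610,4.4859)
θ=22°: B = A + 4.00·(cos22°, sin22°) = (3.7087, 1.4984)
θ=22°: |BD| = 1.9780
θ=22°: circle(B,7.00) ∩ circle(D,6.00): a=4.2751, h=5.5429
θ=22°:   candidates: C₊=(10.6984,1.8783) cross=10.964; C₋=(2.3006,-5.3585) cross=-10.964
θ=22°:   branch + wants cross > 0 → take C=(10.6984,1.8783) (cross=10.964)
θ=22°: ex = (C−B)/|BC| = (0.9985,0.0543); ey = (-0.0543,0.9985)
θ=22°: P = B + -1.77·ex + 3.27·ey = (1.7639,4.6676)
θ=214°: B = A + 4.00·(cos214°, sin214°) = (-3.3162, -2.2368)
θ=214°: |BD| = 8.6117
θ=214°: circle(B,7.00) ∩ circle(D,6.00): a=5.0606, h=4.8363
θ=214°:   candidates: C₊=(0.3146,3.7480) cross=41.649; C₋=(2.8270,-5.5927) cross=-41.649
θ=214°:   branch + wants cross > 0 → take C=(0.3146,3.7480) (cross=41.649)
θ=214°: ex = (C−B)/|BC| = (0.5187,0.8550); ey = (-0.8550,0.5187)
θ=214°: P = B + -1.77·ex + 3.27·ey = (-7.0300,-2.0540)

θ=19°: 1.86 4.49
θ=22°: 1.76 4.67
θ=214°: -7.03 -2.05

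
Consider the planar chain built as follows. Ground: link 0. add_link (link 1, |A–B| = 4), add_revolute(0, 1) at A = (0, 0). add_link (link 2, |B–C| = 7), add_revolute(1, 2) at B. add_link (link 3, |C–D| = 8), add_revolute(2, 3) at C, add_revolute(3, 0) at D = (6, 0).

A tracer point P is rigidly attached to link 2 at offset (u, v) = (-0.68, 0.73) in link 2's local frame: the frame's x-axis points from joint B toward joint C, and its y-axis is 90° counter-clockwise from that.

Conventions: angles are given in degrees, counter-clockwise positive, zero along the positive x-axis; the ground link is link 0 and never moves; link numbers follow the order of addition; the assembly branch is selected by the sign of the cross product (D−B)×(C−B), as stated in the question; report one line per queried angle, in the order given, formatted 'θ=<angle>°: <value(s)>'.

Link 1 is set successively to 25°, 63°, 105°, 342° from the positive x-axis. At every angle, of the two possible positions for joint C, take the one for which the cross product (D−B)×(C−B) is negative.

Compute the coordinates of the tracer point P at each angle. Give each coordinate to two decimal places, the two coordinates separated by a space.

A=(0,0), D=(6.00,0)
θ=25°: B = A + 4.00·(cos25°, sin25°) = (3.6252, 1.6905)
θ=25°: |BD| = 2.9150
θ=25°: circle(B,7.00) ∩ circle(D,8.00): a=-1.1154, h=6.9106
θ=25°:   candidates: C₊=(6.7241,7.9672) cross=20.144; C₋=(-1.2910,-3.2925) cross=-20.144
θ=25°:   branch - wants cross < 0 → take C=(-1.2910,-3.2925) (cross=-20.144)
θ=25°: ex = (C−B)/|BC| = (-0.7023,-0.7119); ey = (0.7119,-0.7023)
θ=25°: P = B + -0.68·ex + 0.73·ey = (4.6225,1.6618)
θ=63°: B = A + 4.00·(cos63°, sin63°) = (1.8160, 3.5640)
θ=63°: |BD| = 5.4962
θ=63°: circle(B,7.00) ∩ circle(D,8.00): a=1.3835, h=6.8619
θ=63°:   candidates: C₊=(7.3188,7.8905) cross=37.715; C₋=(-1.5804,-2.5568) cross=-37.715
θ=63°:   branch - wants cross < 0 → take C=(-1.5804,-2.5568) (cross=-37.715)
θ=63°: ex = (C−B)/|BC| = (-0.4852,-0.8744); ey = (0.8744,-0.4852)
θ=63°: P = B + -0.68·ex + 0.73·ey = (2.7842,3.8044)
θ=105°: B = A + 4.00·(cos105°, sin105°) = (-1.0353, 3.8637)
θ=105°: |BD| = 8.0264
θ=105°: circle(B,7.00) ∩ circle(D,8.00): a=3.0788, h=6.2866
θ=105°:   candidates: C₊=(4.6895,7.8919) cross=50.459; C₋=(-1.3629,-3.1286) cross=-50.459
θ=105°:   branch - wants cross < 0 → take C=(-1.3629,-3.1286) (cross=-50.459)
θ=105°: ex = (C−B)/|BC| = (-0.0468,-0.9989); ey = (0.9989,-0.0468)
θ=105°: P = B + -0.68·ex + 0.73·ey = (-0.2743,4.5088)
θ=342°: B = A + 4.00·(cos342°, sin342°) = (3.8042, -1.2361)
θ=342°: |BD| = 2.5198
θ=342°: circle(B,7.00) ∩ circle(D,8.00): a=-1.7166, h=6.7863
θ=342°:   candidates: C₊=(-1.0206,3.8355) cross=17.100; C₋=(5.6374,-7.9918) cross=-17.100
θ=342°:   branch - wants cross < 0 → take C=(5.6374,-7.9918) (cross=-17.100)
θ=342°: ex = (C−B)/|BC| = (0.2619,-0.9651); ey = (0.9651,0.2619)
θ=342°: P = B + -0.68·ex + 0.73·ey = (4.3307,-0.3886)

θ=25°: 4.62 1.66
θ=63°: 2.78 3.80
θ=105°: -0.27 4.51
θ=342°: 4.33 -0.39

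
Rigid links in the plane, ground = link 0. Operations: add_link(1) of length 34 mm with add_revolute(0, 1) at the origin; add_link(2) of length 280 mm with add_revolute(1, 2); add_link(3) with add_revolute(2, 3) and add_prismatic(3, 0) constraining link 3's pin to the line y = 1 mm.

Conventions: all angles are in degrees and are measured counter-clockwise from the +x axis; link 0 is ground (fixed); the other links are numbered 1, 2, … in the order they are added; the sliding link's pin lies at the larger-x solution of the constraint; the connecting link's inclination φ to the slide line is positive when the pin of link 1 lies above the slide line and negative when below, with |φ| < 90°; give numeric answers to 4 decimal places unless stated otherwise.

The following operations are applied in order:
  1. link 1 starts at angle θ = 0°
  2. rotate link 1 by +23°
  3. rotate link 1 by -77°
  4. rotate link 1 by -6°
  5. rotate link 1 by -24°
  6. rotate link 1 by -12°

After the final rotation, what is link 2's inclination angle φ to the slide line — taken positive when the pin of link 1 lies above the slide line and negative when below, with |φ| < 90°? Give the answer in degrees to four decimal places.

geometry: r = 34 mm, L = 280 mm, e = 1 mm; θ starts at 0°
rotate link 1 by +23°: θ ← 0° +23° = 23°
rotate link 1 by -77°: θ ← 23° -77° = -54°
rotate link 1 by -6°: θ ← -54° -6° = -60°
rotate link 1 by -24°: θ ← -60° -24° = -84°
rotate link 1 by -12°: θ ← -84° -12° = -96°
h = r sin θ − e = -33.813744 − 1 = -34.813744
sin φ = h / L = -34.813744 / 280 = -0.12433480
φ = arcsin(-0.12433480) = -7.142343°

-7.1423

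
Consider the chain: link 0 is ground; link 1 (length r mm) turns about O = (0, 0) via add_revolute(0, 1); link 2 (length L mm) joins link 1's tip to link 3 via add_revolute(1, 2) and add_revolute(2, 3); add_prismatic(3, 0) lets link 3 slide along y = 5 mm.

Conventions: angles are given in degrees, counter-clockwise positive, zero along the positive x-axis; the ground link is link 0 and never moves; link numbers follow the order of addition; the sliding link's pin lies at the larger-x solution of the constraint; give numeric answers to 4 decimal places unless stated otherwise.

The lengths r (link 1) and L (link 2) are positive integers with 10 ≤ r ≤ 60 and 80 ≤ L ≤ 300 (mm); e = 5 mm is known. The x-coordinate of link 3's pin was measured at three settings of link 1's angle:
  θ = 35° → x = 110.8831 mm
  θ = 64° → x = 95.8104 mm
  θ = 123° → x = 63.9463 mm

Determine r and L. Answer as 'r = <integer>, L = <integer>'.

constraint per measurement: (x − r cos θ)² + (r sin θ − e)² = L²
subtracting the θ₁ and θ₂ equations cancels the r² and L² terms:
r = (x₁² − x₂²) / (2[(x₁cos θ₁ + e sin θ₁) − (x₂cos θ₂ + e sin θ₂)]) = 33.0000 → r = 33
L² = (x₁ − r cos θ₁)² + (r sin θ₁ − e)² = 7224.9939 → L = 85.0000 → L = 85
check at θ₃=123°: x = 63.9463 (printed 63.9463) ✓

r = 33, L = 85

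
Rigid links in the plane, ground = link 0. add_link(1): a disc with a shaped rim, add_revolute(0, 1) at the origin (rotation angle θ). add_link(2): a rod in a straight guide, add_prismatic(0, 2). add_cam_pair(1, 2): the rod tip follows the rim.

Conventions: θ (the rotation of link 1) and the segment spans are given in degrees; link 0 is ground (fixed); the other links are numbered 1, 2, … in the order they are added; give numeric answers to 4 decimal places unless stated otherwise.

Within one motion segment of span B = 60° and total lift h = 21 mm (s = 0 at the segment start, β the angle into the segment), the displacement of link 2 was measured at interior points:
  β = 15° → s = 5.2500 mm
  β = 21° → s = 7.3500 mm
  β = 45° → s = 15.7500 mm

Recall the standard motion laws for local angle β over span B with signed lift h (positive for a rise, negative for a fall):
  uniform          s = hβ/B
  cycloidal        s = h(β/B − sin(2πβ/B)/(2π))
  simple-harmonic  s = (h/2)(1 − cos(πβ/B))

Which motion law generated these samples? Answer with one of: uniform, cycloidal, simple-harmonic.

candidates at β/B = r: uniform s = h·r (linear in β); cycloidal s = h·(r − sin(2πr)/(2π)); simple-harmonic s = (h/2)(1 − cos(πr))
β=15°: printed 5.2500 | uniform 5.2500, cycloidal 1.9077, simple-harmonic 3.0754
β=21°: printed 7.3500 | uniform 7.3500, cycloidal 4.6461, simple-harmonic 5.7331
β=45°: printed 15.7500 | uniform 15.7500, cycloidal 19.0923, simple-harmonic 17.9246
only one law matches every sample → uniform

uniform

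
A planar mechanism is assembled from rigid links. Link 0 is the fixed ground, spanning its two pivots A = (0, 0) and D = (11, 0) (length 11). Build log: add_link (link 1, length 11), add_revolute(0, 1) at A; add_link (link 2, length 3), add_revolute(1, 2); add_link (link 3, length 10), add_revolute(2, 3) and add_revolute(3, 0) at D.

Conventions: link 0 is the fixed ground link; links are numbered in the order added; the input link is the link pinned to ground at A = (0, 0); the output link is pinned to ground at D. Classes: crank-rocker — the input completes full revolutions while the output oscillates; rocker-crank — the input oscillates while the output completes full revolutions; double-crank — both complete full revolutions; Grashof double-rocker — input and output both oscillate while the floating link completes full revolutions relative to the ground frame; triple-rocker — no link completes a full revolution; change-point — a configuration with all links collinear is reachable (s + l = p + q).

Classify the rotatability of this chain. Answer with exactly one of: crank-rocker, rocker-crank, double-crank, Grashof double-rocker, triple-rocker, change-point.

lengths: ground=11, input=11, coupler=3, output=10
sorted: s=3 (shortest), l=11 (longest), p+q=21
s + l = 14 vs p + q = 21
s + l < p + q (Grashof) with shortest = coupler link → Grashof double-rocker

Grashof double-rocker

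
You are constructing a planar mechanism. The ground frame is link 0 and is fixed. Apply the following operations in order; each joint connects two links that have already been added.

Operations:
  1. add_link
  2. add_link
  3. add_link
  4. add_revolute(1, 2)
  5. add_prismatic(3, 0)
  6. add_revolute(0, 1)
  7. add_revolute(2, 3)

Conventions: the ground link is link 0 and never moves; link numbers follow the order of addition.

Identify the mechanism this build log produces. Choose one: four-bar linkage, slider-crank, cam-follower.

links: 4 (incl. ground); joints: 3 revolute, 1 prismatic, 0 higher (cam) pair, forming one closed loop
4 links, 3 revolutes + 1 prismatic in one loop → slider-crank

slider-crank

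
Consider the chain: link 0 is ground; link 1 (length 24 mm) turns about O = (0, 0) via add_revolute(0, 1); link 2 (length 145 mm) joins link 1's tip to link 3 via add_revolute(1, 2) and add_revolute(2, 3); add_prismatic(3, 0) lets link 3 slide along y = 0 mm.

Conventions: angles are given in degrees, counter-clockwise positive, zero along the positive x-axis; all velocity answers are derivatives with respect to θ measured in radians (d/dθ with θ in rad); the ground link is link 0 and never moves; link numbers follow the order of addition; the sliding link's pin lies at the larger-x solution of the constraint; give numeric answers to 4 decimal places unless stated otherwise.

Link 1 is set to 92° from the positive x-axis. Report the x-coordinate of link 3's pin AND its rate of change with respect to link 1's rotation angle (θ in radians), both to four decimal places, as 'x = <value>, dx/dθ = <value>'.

geometry: r = 24 mm, L = 145 mm, e = 0 mm
crank pin P = (r cos θ, r sin θ) = (-0.837588, 23.985380)
h = r sin θ − e = 23.985380 − 0 = 23.985380
x = r cos θ + √(L² − h²) = -0.837588 + 143.002453 = 142.164865
dx/dθ = −r sin θ − h·r cos θ/√(L² − h²) (θ in radians; h = 23.985380) = -23.844894

x = 142.1649, dx/dθ = -23.8449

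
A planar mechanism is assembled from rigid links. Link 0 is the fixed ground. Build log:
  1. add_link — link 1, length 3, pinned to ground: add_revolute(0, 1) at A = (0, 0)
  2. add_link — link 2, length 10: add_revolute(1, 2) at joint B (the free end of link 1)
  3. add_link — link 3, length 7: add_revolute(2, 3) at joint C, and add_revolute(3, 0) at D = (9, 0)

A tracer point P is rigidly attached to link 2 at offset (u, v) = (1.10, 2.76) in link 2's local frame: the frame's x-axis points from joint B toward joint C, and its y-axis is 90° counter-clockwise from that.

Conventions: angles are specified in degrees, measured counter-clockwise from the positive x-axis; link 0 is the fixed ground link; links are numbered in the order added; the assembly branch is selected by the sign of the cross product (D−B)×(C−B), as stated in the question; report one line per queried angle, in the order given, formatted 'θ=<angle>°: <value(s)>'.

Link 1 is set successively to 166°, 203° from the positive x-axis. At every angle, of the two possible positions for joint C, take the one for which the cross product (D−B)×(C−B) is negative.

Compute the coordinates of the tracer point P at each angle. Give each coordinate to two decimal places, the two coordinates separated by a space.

A=(0,0), D=(9.00,0)
θ=166°: B = A + 3.00·(cos166°, sin166°) = (-2.9109, 0.7258)
θ=166°: |BD| = 11.9330
θ=166°: circle(B,10.00) ∩ circle(D,7.00): a=8.1034, h=5.8596
θ=166°:   candidates: C₊=(5.5339,6.0816) cross=69.922; C₋=(4.8212,-5.6158) cross=-69.922
θ=166°:   branch - wants cross < 0 → take C=(4.8212,-5.6158) (cross=-69.922)
θ=166°: ex = (C−B)/|BC| = (0.7732,-0.6342); ey = (0.6342,0.7732)
θ=166°: P = B + 1.10·ex + 2.76·ey = (-0.3101,2.1622)
θ=203°: B = A + 3.00·(cos203°, sin203°) = (-2.7615, -1.1722)
θ=203°: |BD| = 11.8198
θ=203°: circle(B,10.00) ∩ circle(D,7.00): a=8.0673, h=5.9092
θ=203°:   candidates: C₊=(4.6800,5.5079) cross=69.846; C₋=(5.8520,-6.2522) cross=-69.846
θ=203°:   branch - wants cross < 0 → take C=(5.8520,-6.2522) (cross=-69.846)
θ=203°: ex = (C−B)/|BC| = (0.8614,-0.5080); ey = (0.5080,0.8614)
θ=203°: P = B + 1.10·ex + 2.76·ey = (-0.4119,0.6463)

θ=166°: -0.31 2.16
θ=203°: -0.41 0.65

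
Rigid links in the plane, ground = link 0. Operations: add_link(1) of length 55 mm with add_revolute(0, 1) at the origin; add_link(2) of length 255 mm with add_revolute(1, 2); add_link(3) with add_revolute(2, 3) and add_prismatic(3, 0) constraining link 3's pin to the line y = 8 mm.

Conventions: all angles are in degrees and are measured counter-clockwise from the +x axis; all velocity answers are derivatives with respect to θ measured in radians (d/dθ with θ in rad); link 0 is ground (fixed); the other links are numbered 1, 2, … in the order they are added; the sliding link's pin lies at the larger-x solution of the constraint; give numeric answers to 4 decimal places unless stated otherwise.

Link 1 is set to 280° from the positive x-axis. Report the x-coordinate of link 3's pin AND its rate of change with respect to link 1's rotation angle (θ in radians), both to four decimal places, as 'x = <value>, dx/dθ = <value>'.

geometry: r = 55 mm, L = 255 mm, e = 8 mm
crank pin P = (r cos θ, r sin θ) = (9.550650, -54.164426)
h = r sin θ − e = -54.164426 − 8 = -62.164426
x = r cos θ + √(L² − h²) = 9.550650 + 247.306660 = 256.857310
dx/dθ = −r sin θ − h·r cos θ/√(L² − h²) (θ in radians; h = -62.164426) = 56.565133

x = 256.8573, dx/dθ = 56.5651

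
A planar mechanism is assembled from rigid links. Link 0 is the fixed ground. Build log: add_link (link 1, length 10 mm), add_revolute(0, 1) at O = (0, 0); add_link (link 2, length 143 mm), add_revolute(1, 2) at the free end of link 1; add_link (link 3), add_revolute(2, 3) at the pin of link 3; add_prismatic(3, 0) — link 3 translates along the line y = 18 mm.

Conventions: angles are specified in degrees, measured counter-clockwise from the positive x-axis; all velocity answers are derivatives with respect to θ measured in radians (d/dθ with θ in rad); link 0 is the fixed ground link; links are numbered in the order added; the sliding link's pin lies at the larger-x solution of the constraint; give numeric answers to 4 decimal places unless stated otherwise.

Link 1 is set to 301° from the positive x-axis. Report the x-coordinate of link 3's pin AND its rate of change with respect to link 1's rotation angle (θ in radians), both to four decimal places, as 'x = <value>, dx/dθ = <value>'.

geometry: r = 10 mm, L = 143 mm, e = 18 mm
crank pin P = (r cos θ, r sin θ) = (5.150381, -8.571673)
h = r sin θ − e = -8.571673 − 18 = -26.571673
x = r cos θ + √(L² − h²) = 5.150381 + 140.509595 = 145.659975
dx/dθ = −r sin θ − h·r cos θ/√(L² − h²) (θ in radians; h = -26.571673) = 9.545658

x = 145.6600, dx/dθ = 9.5457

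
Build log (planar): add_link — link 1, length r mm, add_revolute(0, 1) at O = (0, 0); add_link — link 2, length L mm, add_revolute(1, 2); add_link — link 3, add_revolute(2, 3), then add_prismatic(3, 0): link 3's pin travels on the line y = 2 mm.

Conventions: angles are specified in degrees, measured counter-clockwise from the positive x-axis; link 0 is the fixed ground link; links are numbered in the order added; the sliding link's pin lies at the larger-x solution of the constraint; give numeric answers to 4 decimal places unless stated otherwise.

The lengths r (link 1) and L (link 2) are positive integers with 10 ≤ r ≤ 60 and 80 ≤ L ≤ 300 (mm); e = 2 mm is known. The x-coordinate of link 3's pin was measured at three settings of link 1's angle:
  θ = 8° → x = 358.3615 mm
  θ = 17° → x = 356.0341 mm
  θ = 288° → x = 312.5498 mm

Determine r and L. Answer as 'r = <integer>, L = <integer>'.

constraint per measurement: (x − r cos θ)² + (r sin θ − e)² = L²
subtracting the θ₁ and θ₂ equations cancels the r² and L² terms:
r = (x₁² − x₂²) / (2[(x₁cos θ₁ + e sin θ₁) − (x₂cos θ₂ + e sin θ₂)]) = 59.0004 → r = 59
L² = (x₁ − r cos θ₁)² + (r sin θ₁ − e)² = 89999.9937 → L = 300.0000 → L = 300
check at θ₃=288°: x = 312.5498 (printed 312.5498) ✓

r = 59, L = 300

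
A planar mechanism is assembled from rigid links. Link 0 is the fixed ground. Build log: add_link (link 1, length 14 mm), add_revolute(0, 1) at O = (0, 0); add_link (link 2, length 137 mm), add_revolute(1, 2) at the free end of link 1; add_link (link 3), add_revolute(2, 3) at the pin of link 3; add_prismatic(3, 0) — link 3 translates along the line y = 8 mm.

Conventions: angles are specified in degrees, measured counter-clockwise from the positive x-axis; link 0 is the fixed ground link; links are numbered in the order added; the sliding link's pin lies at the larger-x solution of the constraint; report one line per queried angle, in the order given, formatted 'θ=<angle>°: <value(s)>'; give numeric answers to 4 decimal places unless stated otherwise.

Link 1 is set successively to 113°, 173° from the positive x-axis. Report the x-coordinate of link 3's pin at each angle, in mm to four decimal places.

geometry: r = 14 mm, L = 137 mm, e = 8 mm
θ=113°: crank pin P = (r cos θ, r sin θ) = (-5.470236, 12.887068)
θ=113°: h = r sin θ − e = 12.887068 − 8 = 4.887068
θ=113°: x = r cos θ + √(L² − h²) = -5.470236 + 136.912806 = 131.442571
θ=173°: crank pin P = (r cos θ, r sin θ) = (-13.895646, 1.706171)
θ=173°: h = r sin θ − e = 1.706171 − 8 = -6.293829
θ=173°: x = r cos θ + √(L² − h²) = -13.895646 + 136.855353 = 122.959707

θ=113°: 131.4426
θ=173°: 122.9597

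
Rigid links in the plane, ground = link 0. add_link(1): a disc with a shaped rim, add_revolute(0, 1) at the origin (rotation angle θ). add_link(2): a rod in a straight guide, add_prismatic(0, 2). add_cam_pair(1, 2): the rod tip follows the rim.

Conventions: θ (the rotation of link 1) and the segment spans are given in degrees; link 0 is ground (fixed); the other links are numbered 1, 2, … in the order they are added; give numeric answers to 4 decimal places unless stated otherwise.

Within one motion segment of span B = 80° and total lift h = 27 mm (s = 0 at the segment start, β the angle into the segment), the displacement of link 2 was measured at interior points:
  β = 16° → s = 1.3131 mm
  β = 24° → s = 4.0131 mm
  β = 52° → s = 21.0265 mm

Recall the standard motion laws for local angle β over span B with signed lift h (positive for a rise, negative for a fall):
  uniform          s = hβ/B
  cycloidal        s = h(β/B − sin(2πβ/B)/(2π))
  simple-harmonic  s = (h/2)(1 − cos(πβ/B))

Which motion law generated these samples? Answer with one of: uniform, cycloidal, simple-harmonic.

candidates at β/B = r: uniform s = h·r (linear in β); cycloidal s = h·(r − sin(2πr)/(2π)); simple-harmonic s = (h/2)(1 − cos(πr))
β=16°: printed 1.3131 | uniform 5.4000, cycloidal 1.3131, simple-harmonic 2.5783
β=24°: printed 4.0131 | uniform 8.1000, cycloidal 4.0131, simple-harmonic 5.5649
β=52°: printed 21.0265 | uniform 17.5500, cycloidal 21.0265, simple-harmonic 19.6289
only one law matches every sample → cycloidal

cycloidal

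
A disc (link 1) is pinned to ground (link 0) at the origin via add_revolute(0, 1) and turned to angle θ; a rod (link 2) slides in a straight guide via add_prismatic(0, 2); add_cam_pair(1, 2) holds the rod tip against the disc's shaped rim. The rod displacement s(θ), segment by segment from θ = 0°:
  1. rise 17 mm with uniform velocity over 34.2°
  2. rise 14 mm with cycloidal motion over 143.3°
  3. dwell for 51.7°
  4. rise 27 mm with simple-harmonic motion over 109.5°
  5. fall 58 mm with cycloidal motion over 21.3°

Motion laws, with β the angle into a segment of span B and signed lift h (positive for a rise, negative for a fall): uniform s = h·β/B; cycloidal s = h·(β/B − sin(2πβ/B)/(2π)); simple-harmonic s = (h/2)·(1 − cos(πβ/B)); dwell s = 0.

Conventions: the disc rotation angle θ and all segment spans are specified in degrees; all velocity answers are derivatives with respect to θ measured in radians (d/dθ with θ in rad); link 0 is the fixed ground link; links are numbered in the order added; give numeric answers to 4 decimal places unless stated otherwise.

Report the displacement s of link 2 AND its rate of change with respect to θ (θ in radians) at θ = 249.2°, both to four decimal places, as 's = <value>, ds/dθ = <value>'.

segment 1 (0° to 34.2°, uniform, h = 17) is passed completely: s = 0.0000 + (17) = 17.0000
segment 2 (34.2° to 177.5°, cycloidal, h = 14) is passed completely: s = 17.0000 + (14) = 31.0000
segment 3 (177.5° to 229.2°, dwell): s unchanged at 31.0000
θ = 249.2° falls in segment 4 (229.2° to 338.7°, simple-harmonic, h = 27): β = 249.2 − 229.2 = 20°, B = 109.5°; Δs = 27/2·(1 − cos(π·0.1826)) = 2.1622; s = 31.0000 + 2.1622 = 33.1622
velocity in seg [229.2°–338.7°] (simple-harmonic), θ in radians: β = 20° = 0.3491 rad, B = 109.5° = 1.9111 rad; ds/dθ = (πh/(2B)) sin(πβ/B) = (π·27/(2·1.9111)) sin(π·0.1826) = 12.046434 mm/rad

s = 33.1622, ds/dθ = 12.0464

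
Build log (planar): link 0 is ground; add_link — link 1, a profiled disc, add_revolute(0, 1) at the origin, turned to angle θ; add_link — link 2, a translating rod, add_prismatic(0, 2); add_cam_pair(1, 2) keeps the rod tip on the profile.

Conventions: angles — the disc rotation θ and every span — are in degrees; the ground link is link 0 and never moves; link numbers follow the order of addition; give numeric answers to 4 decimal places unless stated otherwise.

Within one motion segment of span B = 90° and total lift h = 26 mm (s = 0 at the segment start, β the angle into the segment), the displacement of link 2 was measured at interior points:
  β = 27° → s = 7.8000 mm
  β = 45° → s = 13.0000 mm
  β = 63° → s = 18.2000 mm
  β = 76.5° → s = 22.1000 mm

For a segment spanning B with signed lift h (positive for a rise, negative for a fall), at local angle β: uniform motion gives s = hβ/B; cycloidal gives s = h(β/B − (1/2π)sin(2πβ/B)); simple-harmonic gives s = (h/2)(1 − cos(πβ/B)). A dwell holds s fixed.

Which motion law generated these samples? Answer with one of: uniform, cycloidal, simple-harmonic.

candidates at β/B = r: uniform s = h·r (linear in β); cycloidal s = h·(r − sin(2πr)/(2π)); simple-harmonic s = (h/2)(1 − cos(πr))
β=27°: printed 7.8000 | uniform 7.8000, cycloidal 3.8645, simple-harmonic 5.3588
β=45°: printed 13.0000 | uniform 13.0000, cycloidal 13.0000, simple-harmonic 13.0000
β=63°: printed 18.2000 | uniform 18.2000, cycloidal 22.1355, simple-harmonic 20.6412
β=76.5°: printed 22.1000 | uniform 22.1000, cycloidal 25.4477, simple-harmonic 24.5831
only one law matches every sample → uniform

uniform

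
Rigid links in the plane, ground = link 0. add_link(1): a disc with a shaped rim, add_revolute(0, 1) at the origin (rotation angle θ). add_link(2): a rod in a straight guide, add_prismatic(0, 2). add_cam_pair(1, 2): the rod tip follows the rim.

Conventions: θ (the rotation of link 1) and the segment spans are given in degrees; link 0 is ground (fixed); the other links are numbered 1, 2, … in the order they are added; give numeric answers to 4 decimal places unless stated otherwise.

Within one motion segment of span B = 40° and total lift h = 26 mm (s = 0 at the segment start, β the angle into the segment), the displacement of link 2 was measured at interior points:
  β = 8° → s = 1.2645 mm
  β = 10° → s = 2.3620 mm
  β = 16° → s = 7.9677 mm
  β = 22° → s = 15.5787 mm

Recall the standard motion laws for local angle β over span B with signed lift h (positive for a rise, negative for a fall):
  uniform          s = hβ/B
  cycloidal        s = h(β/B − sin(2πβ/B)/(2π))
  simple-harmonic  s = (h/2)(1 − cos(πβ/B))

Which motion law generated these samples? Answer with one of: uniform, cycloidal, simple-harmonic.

candidates at β/B = r: uniform s = h·r (linear in β); cycloidal s = h·(r − sin(2πr)/(2π)); simple-harmonic s = (h/2)(1 − cos(πr))
β=8°: printed 1.2645 | uniform 5.2000, cycloidal 1.2645, simple-harmonic 2.4828
β=10°: printed 2.3620 | uniform 6.5000, cycloidal 2.3620, simple-harmonic 3.8076
β=16°: printed 7.9677 | uniform 10.4000, cycloidal 7.9677, simple-harmonic 8.9828
β=22°: printed 15.5787 | uniform 14.3000, cycloidal 15.5787, simple-harmonic 15.0336
only one law matches every sample → cycloidal

cycloidal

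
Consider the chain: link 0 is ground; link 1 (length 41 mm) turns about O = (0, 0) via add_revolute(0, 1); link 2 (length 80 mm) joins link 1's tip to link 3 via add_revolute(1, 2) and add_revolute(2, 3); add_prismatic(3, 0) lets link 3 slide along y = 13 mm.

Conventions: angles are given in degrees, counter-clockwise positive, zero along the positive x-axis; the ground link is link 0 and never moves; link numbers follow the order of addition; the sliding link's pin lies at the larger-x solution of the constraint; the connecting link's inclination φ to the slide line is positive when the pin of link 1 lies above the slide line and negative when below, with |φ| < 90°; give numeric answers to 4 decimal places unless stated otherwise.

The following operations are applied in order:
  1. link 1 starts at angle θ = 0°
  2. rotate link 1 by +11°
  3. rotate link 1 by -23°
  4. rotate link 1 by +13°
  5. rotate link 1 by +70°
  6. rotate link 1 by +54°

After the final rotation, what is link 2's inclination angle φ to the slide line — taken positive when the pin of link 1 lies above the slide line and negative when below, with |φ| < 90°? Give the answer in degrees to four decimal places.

geometry: r = 41 mm, L = 80 mm, e = 13 mm; θ starts at 0°
rotate link 1 by +11°: θ ← 0° +11° = 11°
rotate link 1 by -23°: θ ← 11° -23° = -12°
rotate link 1 by +13°: θ ← -12° +13° = 1°
rotate link 1 by +70°: θ ← 1° +70° = 71°
rotate link 1 by +54°: θ ← 71° +54° = 125°
h = r sin θ − e = 33.585234 − 13 = 20.585234
sin φ = h / L = 20.585234 / 80 = 0.25731542
φ = arcsin(0.25731542) = 14.910828°

14.9108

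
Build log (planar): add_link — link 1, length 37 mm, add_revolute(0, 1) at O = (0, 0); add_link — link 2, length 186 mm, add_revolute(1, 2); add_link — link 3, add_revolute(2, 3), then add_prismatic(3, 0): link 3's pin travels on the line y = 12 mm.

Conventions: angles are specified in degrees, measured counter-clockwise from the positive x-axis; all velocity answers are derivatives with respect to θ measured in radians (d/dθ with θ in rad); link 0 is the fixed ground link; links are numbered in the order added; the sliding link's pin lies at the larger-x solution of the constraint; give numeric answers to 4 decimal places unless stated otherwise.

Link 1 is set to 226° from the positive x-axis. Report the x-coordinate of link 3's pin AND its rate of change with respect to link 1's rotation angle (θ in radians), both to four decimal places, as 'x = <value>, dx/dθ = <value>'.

geometry: r = 37 mm, L = 186 mm, e = 12 mm
crank pin P = (r cos θ, r sin θ) = (-25.702360, -26.615573)
h = r sin θ − e = -26.615573 − 12 = -38.615573
x = r cos θ + √(L² − h²) = -25.702360 + 181.947348 = 156.244989
dx/dθ = −r sin θ − h·r cos θ/√(L² − h²) (θ in radians; h = -38.615573) = 21.160636

x = 156.2450, dx/dθ = 21.1606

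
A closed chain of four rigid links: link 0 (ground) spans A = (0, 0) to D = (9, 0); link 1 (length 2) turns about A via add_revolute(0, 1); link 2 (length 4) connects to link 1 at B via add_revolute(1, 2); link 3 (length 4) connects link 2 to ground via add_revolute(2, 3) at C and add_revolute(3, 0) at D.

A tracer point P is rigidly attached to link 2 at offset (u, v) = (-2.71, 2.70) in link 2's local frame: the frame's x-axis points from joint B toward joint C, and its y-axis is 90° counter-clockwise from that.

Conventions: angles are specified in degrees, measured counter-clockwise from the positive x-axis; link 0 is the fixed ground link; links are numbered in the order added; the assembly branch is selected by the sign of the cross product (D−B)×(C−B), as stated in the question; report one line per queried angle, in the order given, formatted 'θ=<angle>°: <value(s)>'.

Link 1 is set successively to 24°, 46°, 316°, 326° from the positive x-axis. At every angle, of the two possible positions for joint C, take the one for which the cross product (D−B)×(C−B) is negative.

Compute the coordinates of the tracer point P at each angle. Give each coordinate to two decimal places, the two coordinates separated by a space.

A=(0,0), D=(9.00,0)
θ=24°: B = A + 2.00·(cos24°, sin24°) = (1.8271, 0.8135)
θ=24°: |BD| = 7.2189
θ=24°: circle(B,4.00) ∩ circle(D,4.00): a=3.6094, h=1.7239
θ=24°:   candidates: C₊=(5.6078,2.1197) cross=12.445; C₋=(5.2193,-1.3062) cross=-12.445
θ=24°:   branch - wants cross < 0 → take C=(5.2193,-1.3062) (cross=-12.445)
θ=24°: ex = (C−B)/|BC| = (0.8480,-0.5299); ey = (0.5299,0.8480)
θ=24°: P = B + -2.71·ex + 2.70·ey = (0.9597,4.5393)
θ=46°: B = A + 2.00·(cos46°, sin46°) = (1.3893, 1.4387)
θ=46°: |BD| = 7.7455
θ=46°: circle(B,4.00) ∩ circle(D,4.00): a=3.8727, h=1.0010
θ=46°:   candidates: C₊=(5.3806,1.7029) cross=7.753; C₋=(5.0087,-0.2642) cross=-7.753
θ=46°:   branch - wants cross < 0 → take C=(5.0087,-0.2642) (cross=-7.753)
θ=46°: ex = (C−B)/|BC| = (0.9049,-0.4257); ey = (0.4257,0.9049)
θ=46°: P = B + -2.71·ex + 2.70·ey = (0.0866,5.0355)
θ=316°: B = A + 2.00·(cos316°, sin316°) = (1.4387, -1.3893)
θ=316°: |BD| = 7.6879
θ=316°: circle(B,4.00) ∩ circle(D,4.00): a=3.8439, h=1.1064
θ=316°:   candidates: C₊=(5.0194,0.3935) cross=8.506; C₋=(5.4193,-1.7828) cross=-8.506
θ=316°:   branch - wants cross < 0 → take C=(5.4193,-1.7828) (cross=-8.506)
θ=316°: ex = (C−B)/|BC| = (0.9951,-0.0984); ey = (0.0984,0.9951)
θ=316°: P = B + -2.71·ex + 2.70·ey = (-0.9926,1.5642)
θ=326°: B = A + 2.00·(cos326°, sin326°) = (1.6581, -1.1184)
θ=326°: |BD| = 7.4266
θ=326°: circle(B,4.00) ∩ circle(D,4.00): a=3.7133, h=1.4871
θ=326°:   candidates: C₊=(5.1051,0.9109) cross=11.044; C₋=(5.5530,-2.0293) cross=-11.044
θ=326°:   branch - wants cross < 0 → take C=(5.5530,-2.0293) (cross=-11.044)
θ=326°: ex = (C−B)/|BC| = (0.9737,-0.2277); ey = (0.2277,0.9737)
θ=326°: P = B + -2.71·ex + 2.70·ey = (-0.3659,2.1278)

θ=24°: 0.96 4.54
θ=46°: 0.09 5.04
θ=316°: -0.99 1.56
θ=326°: -0.37 2.13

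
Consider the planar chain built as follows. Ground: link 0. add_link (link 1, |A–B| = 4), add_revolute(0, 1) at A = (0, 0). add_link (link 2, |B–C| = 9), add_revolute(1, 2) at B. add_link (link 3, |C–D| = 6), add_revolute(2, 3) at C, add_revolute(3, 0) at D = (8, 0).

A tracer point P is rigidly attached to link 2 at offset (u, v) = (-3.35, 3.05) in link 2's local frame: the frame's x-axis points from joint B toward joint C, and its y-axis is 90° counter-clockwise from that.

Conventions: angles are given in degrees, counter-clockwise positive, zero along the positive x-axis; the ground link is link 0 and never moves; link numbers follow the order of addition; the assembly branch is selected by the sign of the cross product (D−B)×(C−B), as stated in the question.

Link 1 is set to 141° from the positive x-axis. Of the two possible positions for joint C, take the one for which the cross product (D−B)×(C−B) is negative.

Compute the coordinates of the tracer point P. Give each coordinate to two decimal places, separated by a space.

A=(0,0), D=(8.00,0)
B = A + 4.00·(cos141°, sin141°) = (-3.1086, 2.5173)
|BD| = 11.3902
circle(B,9.00) ∩ circle(D,6.00): a=7.6705, h=4.7078
  candidates: C₊=(5.4127,5.4135) cross=53.623; C₋=(3.3318,-3.7693) cross=-53.623
  branch - wants cross < 0 → take C=(3.3318,-3.7693) (cross=-53.623)
ex = (C−B)/|BC| = (0.7156,-0.6985); ey = (0.6985,0.7156)
P = B + -3.35·ex + 3.05·ey = (-3.3754,7.0399)

-3.38 7.04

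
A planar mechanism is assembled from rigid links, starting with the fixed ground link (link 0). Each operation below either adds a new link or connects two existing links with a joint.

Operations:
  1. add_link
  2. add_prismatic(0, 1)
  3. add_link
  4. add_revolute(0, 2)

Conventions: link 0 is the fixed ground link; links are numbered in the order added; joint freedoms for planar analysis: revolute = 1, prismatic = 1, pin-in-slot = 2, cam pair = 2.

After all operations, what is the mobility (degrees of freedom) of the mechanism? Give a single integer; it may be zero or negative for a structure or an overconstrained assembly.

link 0 = ground. State L|J1|J2 = 1|0|0
+link1  2|0|0
P(0,1) f=1→J1  2|1|0
+link2  3|1|0
R(0,2) f=1→J1  3|2|0
M = 3(3−1)−2·2−0 = 6−4−0 = 2

M = 2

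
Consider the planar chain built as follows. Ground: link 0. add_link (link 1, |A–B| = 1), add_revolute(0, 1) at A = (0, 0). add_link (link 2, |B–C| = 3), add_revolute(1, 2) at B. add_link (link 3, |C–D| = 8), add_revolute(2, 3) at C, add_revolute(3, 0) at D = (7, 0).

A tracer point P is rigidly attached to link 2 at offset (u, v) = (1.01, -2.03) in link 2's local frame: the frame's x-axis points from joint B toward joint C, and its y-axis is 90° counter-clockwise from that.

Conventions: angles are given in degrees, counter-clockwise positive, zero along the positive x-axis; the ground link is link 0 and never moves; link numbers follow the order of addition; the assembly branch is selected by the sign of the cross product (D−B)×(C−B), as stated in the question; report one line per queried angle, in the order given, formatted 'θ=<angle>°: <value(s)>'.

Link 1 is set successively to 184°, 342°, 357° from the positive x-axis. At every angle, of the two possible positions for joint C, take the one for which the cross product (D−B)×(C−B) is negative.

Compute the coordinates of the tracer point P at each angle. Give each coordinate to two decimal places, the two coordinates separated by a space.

A=(0,0), D=(7.00,0)
θ=184°: B = A + 1.00·(cos184°, sin184°) = (-0.9976, -0.0698)
θ=184°: |BD| = 7.9979
θ=184°: circle(B,3.00) ∩ circle(D,8.00): a=0.5605, h=2.9472
θ=184°:   candidates: C₊=(-0.4628,2.8822) cross=23.571; C₋=(-0.4114,-3.0119) cross=-23.571
θ=184°:   branch - wants cross < 0 → take C=(-0.4114,-3.0119) (cross=-23.571)
θ=184°: ex = (C−B)/|BC| = (0.1954,-0.9807); ey = (0.9807,0.1954)
θ=184°: P = B + 1.01·ex + -2.03·ey = (-2.7911,-1.4570)
θ=342°: B = A + 1.00·(cos342°, sin342°) = (0.9511, -0.3090)
θ=342°: |BD| = 6.0568
θ=342°: circle(B,3.00) ∩ circle(D,8.00): a=-1.5119, h=2.5912
θ=342°:   candidates: C₊=(-0.6911,2.2016) cross=15.694; C₋=(-0.4267,-2.9739) cross=-15.694
θ=342°:   branch - wants cross < 0 → take C=(-0.4267,-2.9739) (cross=-15.694)
θ=342°: ex = (C−B)/|BC| = (-0.4592,-0.8883); ey = (0.8883,-0.4592)
θ=342°: P = B + 1.01·ex + -2.03·ey = (-1.3160,-0.2739)
θ=357°: B = A + 1.00·(cos357°, sin357°) = (0.9986, -0.0523)
θ=357°: |BD| = 6.0016
θ=357°: circle(B,3.00) ∩ circle(D,8.00): a=-1.5813, h=2.5494
θ=357°:   candidates: C₊=(-0.6049,2.4832) cross=15.300; C₋=(-0.5604,-2.6154) cross=-15.300
θ=357°:   branch - wants cross < 0 → take C=(-0.5604,-2.6154) (cross=-15.300)
θ=357°: ex = (C−B)/|BC| = (-0.5197,-0.8544); ey = (0.8544,-0.5197)
θ=357°: P = B + 1.01·ex + -2.03·ey = (-1.2606,0.1397)

θ=184°: -2.79 -1.46
θ=342°: -1.32 -0.27
θ=357°: -1.26 0.14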